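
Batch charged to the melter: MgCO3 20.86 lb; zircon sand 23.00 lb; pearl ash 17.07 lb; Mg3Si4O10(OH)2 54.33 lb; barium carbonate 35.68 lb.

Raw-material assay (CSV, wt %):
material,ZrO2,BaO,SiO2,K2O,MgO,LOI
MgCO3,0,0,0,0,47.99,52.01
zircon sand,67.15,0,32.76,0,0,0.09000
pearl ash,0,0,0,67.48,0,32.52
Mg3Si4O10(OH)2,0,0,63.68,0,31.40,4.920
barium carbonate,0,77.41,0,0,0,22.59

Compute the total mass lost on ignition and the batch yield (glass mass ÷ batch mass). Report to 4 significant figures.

The whole derivation keeps full float precision in all steps; in-progress results are displayed, rounded to 4 significant digits, in the printout — exactly one rounding goes into each reported figure. All derived quantities, which include the five compositions, glass mass, totals, the yield, ignition loss, are carried at full precision, as given in the problem or the answer, using the weight values per 123.8 lb of glass.
Each material's LOI contribution:
  MgCO3: 20.86 × 0.5201 = 10.85 lb
  zircon sand: 23.00 × 9.000e-04 = 0.02070 lb
  pearl ash: 17.07 × 0.3252 = 5.551 lb
  Mg3Si4O10(OH)2: 54.33 × 0.04920 = 2.673 lb
  barium carbonate: 35.68 × 0.2259 = 8.060 lb
Total LOI = 27.15 lb
Glass = batch − LOI = 150.9 − 27.15 = 123.8 lb

LOI loss = 27.15 lb; glass = 123.8 lb; yield = 82.01%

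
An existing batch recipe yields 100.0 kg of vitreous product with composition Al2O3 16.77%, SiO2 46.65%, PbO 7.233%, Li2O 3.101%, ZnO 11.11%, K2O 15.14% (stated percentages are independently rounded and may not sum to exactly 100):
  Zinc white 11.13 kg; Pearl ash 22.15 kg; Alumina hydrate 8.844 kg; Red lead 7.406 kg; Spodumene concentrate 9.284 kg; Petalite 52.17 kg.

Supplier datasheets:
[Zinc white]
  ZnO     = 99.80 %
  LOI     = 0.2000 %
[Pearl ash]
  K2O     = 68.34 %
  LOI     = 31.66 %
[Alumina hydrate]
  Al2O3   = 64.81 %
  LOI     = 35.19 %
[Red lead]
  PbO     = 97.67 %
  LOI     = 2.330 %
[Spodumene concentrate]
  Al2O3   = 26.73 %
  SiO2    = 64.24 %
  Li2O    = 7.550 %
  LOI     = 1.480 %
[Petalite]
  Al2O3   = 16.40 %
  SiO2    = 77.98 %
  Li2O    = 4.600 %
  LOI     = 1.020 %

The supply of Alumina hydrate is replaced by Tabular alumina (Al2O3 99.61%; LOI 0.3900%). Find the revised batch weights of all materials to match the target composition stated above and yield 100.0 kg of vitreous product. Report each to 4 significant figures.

Mid-chain values are displayed, rounded to 4 significant digits, on the page; all arithmetic carries full float precision at all times. Every reported number includes exactly one rounding; the derived quantities (six oxide percentages, ignition loss, yield, the totals, glass mass) are re-derived at full float precision starting from the weights for 100.0 kg of glass as they appear in either problem or answer.
Target oxide masses per 100.0 kg vitreous product:
  Al2O3: 16.77% × 100.0 = 16.77 kg
  SiO2: 46.65% × 100.0 = 46.65 kg
  PbO: 7.233% × 100.0 = 7.233 kg
  Li2O: 3.101% × 100.0 = 3.101 kg
  ZnO: 11.11% × 100.0 = 11.11 kg
  K2O: 15.14% × 100.0 = 15.14 kg
Per-oxide balance check given the weights on record, under the basis named above (target by target, the sums agree within answer rounding):
  Al2O3: 5.754·0.9961 + 9.284·0.2673 + 52.17·0.1640 = 16.77 kg (target 16.77 kg)
  SiO2: 9.284·0.6424 + 52.17·0.7798 = 46.65 kg (target 46.65 kg)
  PbO: 7.406·0.9767 = 7.233 kg (target 7.233 kg)
  Li2O: 9.284·0.07550 + 52.17·0.04600 = 3.101 kg (target 3.101 kg)
  ZnO: 11.13·0.9980 = 11.11 kg (target 11.11 kg)
  K2O: 22.15·0.6834 = 15.14 kg (target 15.14 kg)
Glass-mass bookkeeping: whole batch net of LOI = 99.99 kg (per-oxide target masses sum to 100.0 kg; with the basis standing at 100.0 kg — deltas are rounding alone).
Batch total: Σ batch = 107.9 kg; LOI removed, Σ of batch·LOI: 7.899 kg; as yield: glass ÷ batch → 92.68%.

Revised batch per 100.0 kg vitreous product:
  Zinc white: 11.13 kg
  Pearl ash: 22.15 kg
  Tabular alumina: 5.754 kg
  Red lead: 7.406 kg
  Spodumene concentrate: 9.284 kg
  Petalite: 52.17 kg
Total batch = 107.9 kg; LOI loss = 7.899 kg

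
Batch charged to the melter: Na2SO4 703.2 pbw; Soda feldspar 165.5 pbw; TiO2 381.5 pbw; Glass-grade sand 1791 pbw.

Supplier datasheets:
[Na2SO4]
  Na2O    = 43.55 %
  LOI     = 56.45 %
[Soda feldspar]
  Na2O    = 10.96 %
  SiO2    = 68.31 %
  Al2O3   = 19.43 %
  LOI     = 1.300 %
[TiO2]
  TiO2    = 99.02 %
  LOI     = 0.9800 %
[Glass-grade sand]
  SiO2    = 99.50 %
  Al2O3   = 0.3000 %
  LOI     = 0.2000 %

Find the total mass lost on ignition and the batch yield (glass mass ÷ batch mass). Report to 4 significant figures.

LOI loss = 406.4 pbw; glass = 2635 pbw; yield = 86.64%

The whole derivation runs at full precision in every operation. Working values appear, with 4-significant-digit rounding, across the worked steps. Exactly one rounding lands on every reported result — all derived quantities, which include totals, glass mass, LOI, the yield, four oxide percentages, are computed in exact precision, as they appear in the problem or answer text, from the weighed amounts per 2635 pbw of glass.
Loss on ignition, line by line:
  Na2SO4: 703.2 × 0.5645 = 397.0 pbw
  Soda feldspar: 165.5 × 0.01300 = 2.151 pbw
  TiO2: 381.5 × 0.009800 = 3.739 pbw
  Glass-grade sand: 1791 × 0.002000 = 3.582 pbw
Total LOI = 406.4 pbw
Glass = batch − LOI = 3041 − 406.4 = 2635 pbw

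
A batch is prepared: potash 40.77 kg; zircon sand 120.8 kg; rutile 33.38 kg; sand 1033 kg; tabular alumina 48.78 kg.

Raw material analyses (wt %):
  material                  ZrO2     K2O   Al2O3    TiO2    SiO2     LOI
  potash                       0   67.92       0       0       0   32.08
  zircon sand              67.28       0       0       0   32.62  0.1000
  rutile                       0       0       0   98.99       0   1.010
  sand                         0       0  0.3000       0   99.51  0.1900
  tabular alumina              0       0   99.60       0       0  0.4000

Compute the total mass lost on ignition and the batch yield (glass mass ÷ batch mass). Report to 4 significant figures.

LOI loss = 15.69 kg; glass = 1261 kg; yield = 98.77%

The whole derivation runs at full float precision at each step — working values are printed rounded off to 4 significant digits as written; each reported number is rounded only once — the derived quantities (glass mass, the five compositions, totals, ignition loss, the yield) are computed starting from the weights for 1261 kg of glass in full float precision precisely as stated by the problem or answer text.
Per-material ignition loss:
  potash: 40.77 × 0.3208 = 13.08 kg
  zircon sand: 120.8 × 0.001000 = 0.1208 kg
  rutile: 33.38 × 0.01010 = 0.3371 kg
  sand: 1033 × 0.001900 = 1.963 kg
  tabular alumina: 48.78 × 0.004000 = 0.1951 kg
Total LOI = 15.69 kg
Glass = batch − LOI = 1277 − 15.69 = 1261 kg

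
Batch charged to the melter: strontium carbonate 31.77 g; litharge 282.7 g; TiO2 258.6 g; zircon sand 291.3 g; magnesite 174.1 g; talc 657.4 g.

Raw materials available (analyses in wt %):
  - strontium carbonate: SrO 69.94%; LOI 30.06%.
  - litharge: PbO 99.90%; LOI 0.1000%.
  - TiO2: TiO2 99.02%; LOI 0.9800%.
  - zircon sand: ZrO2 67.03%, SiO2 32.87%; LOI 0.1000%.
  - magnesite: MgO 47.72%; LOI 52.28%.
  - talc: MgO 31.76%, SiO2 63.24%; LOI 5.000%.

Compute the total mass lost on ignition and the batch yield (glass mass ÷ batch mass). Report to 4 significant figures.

Full precision is carried at all times — working values appear rounded off to 4 significant figures at each printed step — each reported result is rounded just once; derived quantities are recomputed using the weight values at 1559 g of glass in exact precision (net glass mass, the yield, LOI, totals, six oxide percentages), as quoted within question or answer.
Each material's LOI contribution:
  strontium carbonate: 31.77 × 0.3006 = 9.550 g
  litharge: 282.7 × 0.001000 = 0.2827 g
  TiO2: 258.6 × 0.009800 = 2.534 g
  zircon sand: 291.3 × 0.001000 = 0.2913 g
  magnesite: 174.1 × 0.5228 = 91.02 g
  talc: 657.4 × 0.05000 = 32.87 g
Total LOI = 136.5 g
Glass = batch − LOI = 1696 − 136.5 = 1559 g

LOI loss = 136.5 g; glass = 1559 g; yield = 91.95%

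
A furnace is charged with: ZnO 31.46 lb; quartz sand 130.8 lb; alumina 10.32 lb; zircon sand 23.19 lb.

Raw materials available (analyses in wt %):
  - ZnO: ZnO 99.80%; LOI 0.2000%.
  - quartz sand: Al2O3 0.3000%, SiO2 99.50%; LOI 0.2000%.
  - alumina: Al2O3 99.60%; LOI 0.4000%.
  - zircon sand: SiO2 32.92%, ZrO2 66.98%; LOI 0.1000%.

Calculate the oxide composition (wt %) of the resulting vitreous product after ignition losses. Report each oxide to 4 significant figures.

Glass mass = 195.4 lb (batch 195.8 − LOI 0.3890).
Composition: Al2O3 5.462%, ZnO 16.07%, SiO2 70.52%, ZrO2 7.950%

Mid-chain values are shown rounded off to 4 significant digits between the steps; the whole derivation maintains full float precision end to end; each reported result is rounded a single time; derived quantities (ignition loss, the four compositions, the totals, yield, net glass mass) are recomputed starting from the weights on 195.4 lb of glass at full precision as quoted within problem or answer.
Per-oxide mass from batch:
  Al2O3: 130.8·0.003000 + 10.32·0.9960 = 10.67 lb
  ZnO: 31.46·0.9980 = 31.40 lb
  SiO2: 130.8·0.9950 + 23.19·0.3292 = 137.8 lb
  ZrO2: 23.19·0.6698 = 15.53 lb
LOI: 31.46·0.002000 + 130.8·0.002000 + 10.32·0.004000 + 23.19·0.001000 = 0.3890 lb
The glass mass, total less LOI, = 195.8 − 0.3890 = 195.4 lb (the oxide masses sum to this)
oxide / glass × 100 gives the wt %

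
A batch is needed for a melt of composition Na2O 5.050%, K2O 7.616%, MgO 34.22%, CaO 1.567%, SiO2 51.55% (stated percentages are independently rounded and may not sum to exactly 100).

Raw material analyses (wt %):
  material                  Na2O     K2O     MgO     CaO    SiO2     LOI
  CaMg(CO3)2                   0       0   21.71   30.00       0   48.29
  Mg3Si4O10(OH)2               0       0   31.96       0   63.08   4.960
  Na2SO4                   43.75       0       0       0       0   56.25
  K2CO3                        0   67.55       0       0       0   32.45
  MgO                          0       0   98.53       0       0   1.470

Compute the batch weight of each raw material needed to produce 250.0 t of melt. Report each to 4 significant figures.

Batch per 250.0 t melt:
  CaMg(CO3)2: 13.06 t
  Mg3Si4O10(OH)2: 204.3 t
  Na2SO4: 28.86 t
  K2CO3: 28.19 t
  MgO: 17.68 t
Total batch = 292.1 t; LOI loss = 42.08 t; yield = 85.59%

Exact precision is kept in all steps. The intermediate values are printed with 4-significant-figure rounding in the printout — each reported figure sees exactly one rounding. The derived quantities (net glass mass, yield, totals, five oxide percentages, ignition loss) are re-derived at exact precision from the weighed amounts at 250.0 t of glass, precisely as stated by either problem or answer.
Target masses of each oxide per 250.0 t melt:
  Na2O: 5.050% × 250.0 = 12.62 t
  K2O: 7.616% × 250.0 = 19.04 t
  MgO: 34.22% × 250.0 = 85.55 t
  CaO: 1.567% × 250.0 = 3.918 t
  SiO2: 51.55% × 250.0 = 128.9 t
Sums-versus-targets review with the batch weights as given, per the basis as stated (summed amounts equal target values modulo rounding of the values):
  Na2O: 28.86·0.4375 = 12.63 t (target 12.62 t)
  K2O: 28.19·0.6755 = 19.04 t (target 19.04 t)
  MgO: 13.06·0.2171 + 204.3·0.3196 + 17.68·0.9853 = 85.55 t (target 85.55 t)
  CaO: 13.06·0.3000 = 3.918 t (target 3.918 t)
  SiO2: 204.3·0.6308 = 128.9 t (target 128.9 t)
Auditing the glass mass value: total batch − LOI = 250.0 t (oxide target masses add up to 250.0 t; versus the stated basis of 250.0 t — any gap is answer rounding).
Batch total: Σ batch = 292.1 t; LOI removed, Σ of batch·LOI: 42.08 t; as yield: glass ÷ batch → 85.59%.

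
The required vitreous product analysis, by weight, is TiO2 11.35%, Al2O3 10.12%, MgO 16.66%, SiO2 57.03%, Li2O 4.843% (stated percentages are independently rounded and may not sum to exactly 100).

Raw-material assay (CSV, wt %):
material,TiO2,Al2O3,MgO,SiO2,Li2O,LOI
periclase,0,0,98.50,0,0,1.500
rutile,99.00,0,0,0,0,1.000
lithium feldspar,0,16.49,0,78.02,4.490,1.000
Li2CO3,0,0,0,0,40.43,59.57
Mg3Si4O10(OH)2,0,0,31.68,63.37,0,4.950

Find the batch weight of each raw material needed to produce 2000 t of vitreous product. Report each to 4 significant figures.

Every computation runs at full float precision through the solve; the intermediate values are shown, with 4-significant-digit rounding, at each printed step. Every reported number carries a single rounding. All derived quantities are re-derived from the batch weights on 2000 t of glass at full precision (ignition loss, the yield, totals, glass mass, the five compositions), exactly as shown in either problem or answer.
Target masses of each oxide per 2000 t vitreous product:
  TiO2: 11.35% × 2000 = 227.0 t
  Al2O3: 10.12% × 2000 = 202.4 t
  MgO: 16.66% × 2000 = 333.2 t
  SiO2: 57.03% × 2000 = 1141 t
  Li2O: 4.843% × 2000 = 96.86 t
Balance tally, oxide-wise, working from each reported weight, at the basis given (oxide sums agree with the targets inside rounding margins):
  TiO2: 229.3·0.9900 = 227.0 t (target 227.0 t)
  Al2O3: 1227·0.1649 = 202.3 t (target 202.4 t)
  MgO: 245.4·0.9850 + 288.7·0.3168 = 333.2 t (target 333.2 t)
  SiO2: 1227·0.7802 + 288.7·0.6337 = 1140 t (target 1141 t)
  Li2O: 1227·0.04490 + 103.3·0.4043 = 96.86 t (target 96.86 t)
Glass mass check: total batch − LOI = 2000 t (the targets, summed, come to 2000 t; the stated basis being 2000 t — rounding explains the deltas).
Summing the batch: Σ batch = 2094 t; LOI removed, Σ of batch·LOI: 94.07 t; yield: glass divided by total = 95.51%.

Batch per 2000 t vitreous product:
  periclase: 245.4 t
  rutile: 229.3 t
  lithium feldspar: 1227 t
  Li2CO3: 103.3 t
  Mg3Si4O10(OH)2: 288.7 t
Total batch = 2094 t; LOI loss = 94.07 t; yield = 95.51%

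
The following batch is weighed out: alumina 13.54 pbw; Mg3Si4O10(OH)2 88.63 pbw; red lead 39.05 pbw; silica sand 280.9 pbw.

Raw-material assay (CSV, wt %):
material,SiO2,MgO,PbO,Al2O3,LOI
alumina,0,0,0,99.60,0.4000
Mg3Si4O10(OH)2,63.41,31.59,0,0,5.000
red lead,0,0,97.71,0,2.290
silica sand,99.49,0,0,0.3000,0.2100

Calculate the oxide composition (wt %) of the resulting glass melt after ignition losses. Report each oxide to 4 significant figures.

Working values are shown (rounded to four significant figures) within the worked lines — all arithmetic runs at exact precision throughout. Exactly one rounding lands on each reported result. The derived quantities, which include the yield, LOI, totals, four oxide percentages, net glass mass, are computed in full precision, as written in the problem or the answer, using the weight values per 416.2 pbw of glass.
Oxide-by-oxide delivered mass:
  SiO2: 88.63·0.6341 + 280.9·0.9949 = 335.7 pbw
  MgO: 88.63·0.3159 = 28.00 pbw
  PbO: 39.05·0.9771 = 38.16 pbw
  Al2O3: 13.54·0.9960 + 280.9·0.003000 = 14.33 pbw
LOI: 13.54·0.004000 + 88.63·0.05000 + 39.05·0.02290 + 280.9·0.002100 = 5.970 pbw
Resulting glass, batch − LOI: 422.1 − 5.970 = 416.2 pbw (matching Σ of the oxides)
wt % = oxide mass / glass mass × 100

Glass mass = 416.2 pbw (batch 422.1 − LOI 5.970).
Composition: SiO2 80.66%, MgO 6.728%, PbO 9.169%, Al2O3 3.443%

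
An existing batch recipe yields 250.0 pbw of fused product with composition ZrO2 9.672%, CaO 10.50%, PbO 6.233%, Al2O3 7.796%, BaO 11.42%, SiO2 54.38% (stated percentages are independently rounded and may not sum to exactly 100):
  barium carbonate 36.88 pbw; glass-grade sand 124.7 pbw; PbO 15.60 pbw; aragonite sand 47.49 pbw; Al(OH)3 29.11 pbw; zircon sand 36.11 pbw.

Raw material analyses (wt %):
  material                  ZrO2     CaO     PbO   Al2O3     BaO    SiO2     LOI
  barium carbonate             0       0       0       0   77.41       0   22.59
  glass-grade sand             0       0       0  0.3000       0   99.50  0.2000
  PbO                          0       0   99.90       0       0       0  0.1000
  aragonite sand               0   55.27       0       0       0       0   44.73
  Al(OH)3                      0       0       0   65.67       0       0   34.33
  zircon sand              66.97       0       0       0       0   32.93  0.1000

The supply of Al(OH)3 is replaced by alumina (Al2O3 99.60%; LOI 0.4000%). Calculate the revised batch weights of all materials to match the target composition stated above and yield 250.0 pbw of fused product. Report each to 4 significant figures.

In-progress results appear, rounded to 4 significant digits, on the page — the working math keeps full float precision all the way through — every reported figure sees exactly one rounding. Derived quantities, which include the totals, glass mass, ignition loss, the yield, six oxide percentages, are computed at exact precision, as they appear in the problem or the answer, starting from the weights per 250.0 pbw of glass.
Target oxide masses per 250.0 pbw fused product:
  ZrO2: 9.672% × 250.0 = 24.18 pbw
  CaO: 10.50% × 250.0 = 26.25 pbw
  PbO: 6.233% × 250.0 = 15.58 pbw
  Al2O3: 7.796% × 250.0 = 19.49 pbw
  BaO: 11.42% × 250.0 = 28.55 pbw
  SiO2: 54.38% × 250.0 = 136.0 pbw
Verifying the oxide balance from the weights as reported, versus the basis set out (summed amounts equal target values once rounding is allowed for):
  ZrO2: 36.11·0.6697 = 24.18 pbw (target 24.18 pbw)
  CaO: 47.49·0.5527 = 26.25 pbw (target 26.25 pbw)
  PbO: 15.60·0.9990 = 15.58 pbw (target 15.58 pbw)
  Al2O3: 124.7·0.003000 + 19.19·0.9960 = 19.49 pbw (target 19.49 pbw)
  BaO: 36.88·0.7741 = 28.55 pbw (target 28.55 pbw)
  SiO2: 124.7·0.9950 + 36.11·0.3293 = 136.0 pbw (target 136.0 pbw)
Glass-mass closure: the batch minus its LOI: 250.0 pbw (oxide target masses add up to 250.0 pbw; the stated basis being 250.0 pbw — a pure rounding effect).
Adding the batch up: Σ batch = 280.0 pbw; LOI removed, Σ of batch·LOI: 29.95 pbw; yield: glass divided by total = 89.30%.

Revised batch per 250.0 pbw fused product:
  barium carbonate: 36.88 pbw
  glass-grade sand: 124.7 pbw
  PbO: 15.60 pbw
  aragonite sand: 47.49 pbw
  alumina: 19.19 pbw
  zircon sand: 36.11 pbw
Total batch = 280.0 pbw; LOI loss = 29.95 pbw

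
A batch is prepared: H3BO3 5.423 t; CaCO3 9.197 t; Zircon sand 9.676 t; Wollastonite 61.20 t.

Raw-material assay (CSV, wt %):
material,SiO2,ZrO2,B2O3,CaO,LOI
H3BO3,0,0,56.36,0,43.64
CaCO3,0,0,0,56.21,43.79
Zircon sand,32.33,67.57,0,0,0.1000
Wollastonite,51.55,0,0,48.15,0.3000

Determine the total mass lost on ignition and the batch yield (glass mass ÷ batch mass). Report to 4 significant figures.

In-progress results are shown rounded off to 4 significant digits between the steps. Each numeric step keeps full float precision at all times; each reported figure is rounded only once. The derived quantities, including yield, net glass mass, LOI, the totals, the four compositions, are re-derived from the weighed amounts at 78.91 t of glass in full float precision exactly as shown in the question or the answer.
Material-by-material LOI:
  H3BO3: 5.423 × 0.4364 = 2.367 t
  CaCO3: 9.197 × 0.4379 = 4.027 t
  Zircon sand: 9.676 × 0.001000 = 0.009676 t
  Wollastonite: 61.20 × 0.003000 = 0.1836 t
Total LOI = 6.587 t
Glass = batch − LOI = 85.50 − 6.587 = 78.91 t

LOI loss = 6.587 t; glass = 78.91 t; yield = 92.30%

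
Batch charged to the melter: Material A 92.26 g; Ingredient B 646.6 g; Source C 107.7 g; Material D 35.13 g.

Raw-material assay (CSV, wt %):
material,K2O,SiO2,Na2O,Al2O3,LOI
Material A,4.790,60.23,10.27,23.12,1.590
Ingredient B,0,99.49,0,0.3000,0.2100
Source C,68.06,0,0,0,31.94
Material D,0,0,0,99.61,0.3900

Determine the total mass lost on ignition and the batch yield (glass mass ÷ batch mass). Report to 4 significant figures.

Mid-chain values are shown, rounded to 4 significant figures, on the page — each numeric step keeps full precision in every operation. Each reported value receives exactly one rounding; the derived quantities are computed using the weight values per 844.3 g of glass in full float precision (four oxide percentages, yield, the totals, glass mass, LOI) as given in the question or the answer.
LOI of each material in turn:
  Material A: 92.26 × 0.01590 = 1.467 g
  Ingredient B: 646.6 × 0.002100 = 1.358 g
  Source C: 107.7 × 0.3194 = 34.40 g
  Material D: 35.13 × 0.003900 = 0.1370 g
Total LOI = 37.36 g
Glass = batch − LOI = 881.7 − 37.36 = 844.3 g

LOI loss = 37.36 g; glass = 844.3 g; yield = 95.76%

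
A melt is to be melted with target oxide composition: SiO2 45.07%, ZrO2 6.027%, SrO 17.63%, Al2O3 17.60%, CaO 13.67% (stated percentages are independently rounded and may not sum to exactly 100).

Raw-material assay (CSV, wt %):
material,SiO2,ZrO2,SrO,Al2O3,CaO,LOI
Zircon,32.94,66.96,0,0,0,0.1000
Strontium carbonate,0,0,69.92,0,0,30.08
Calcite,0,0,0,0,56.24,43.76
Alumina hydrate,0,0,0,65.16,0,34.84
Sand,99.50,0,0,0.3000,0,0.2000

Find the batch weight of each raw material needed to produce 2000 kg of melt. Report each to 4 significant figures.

Batch per 2000 kg melt:
  Zircon: 180.0 kg
  Strontium carbonate: 504.3 kg
  Calcite: 486.1 kg
  Alumina hydrate: 536.3 kg
  Sand: 846.3 kg
Total batch = 2553 kg; LOI loss = 553.1 kg; yield = 78.33%

All internal work keeps exact precision at each step — working values are displayed (rounded to four significant digits) in the printout. Each reported value includes exactly one rounding — derived quantities (glass mass, the totals, yield, LOI, five oxide percentages) are rebuilt at full precision from the weighed amounts at 2000 kg of glass, as written in the problem or the answer.
Per-oxide target masses for 2000 kg melt:
  SiO2: 45.07% × 2000 = 901.4 kg
  ZrO2: 6.027% × 2000 = 120.5 kg
  SrO: 17.63% × 2000 = 352.6 kg
  Al2O3: 17.60% × 2000 = 352.0 kg
  CaO: 13.67% × 2000 = 273.4 kg
Mass-balance tally per oxide per the reported batch figures, on the stated basis (sums match the target masses inside rounding margins):
  SiO2: 180.0·0.3294 + 846.3·0.9950 = 901.4 kg (target 901.4 kg)
  ZrO2: 180.0·0.6696 = 120.5 kg (target 120.5 kg)
  SrO: 504.3·0.6992 = 352.6 kg (target 352.6 kg)
  Al2O3: 536.3·0.6516 + 846.3·0.003000 = 352.0 kg (target 352.0 kg)
  CaO: 486.1·0.5624 = 273.4 kg (target 273.4 kg)
Glass-mass sanity pass: net batch after ignition = 2000 kg (the Σ of target masses is 2000 kg; versus the stated basis of 2000 kg — a pure rounding effect).
Whole-batch sum: Σ batch = 2553 kg; LOI loss = Σ batch·LOI = 553.1 kg; glass ÷ batch gives a yield of 78.33%.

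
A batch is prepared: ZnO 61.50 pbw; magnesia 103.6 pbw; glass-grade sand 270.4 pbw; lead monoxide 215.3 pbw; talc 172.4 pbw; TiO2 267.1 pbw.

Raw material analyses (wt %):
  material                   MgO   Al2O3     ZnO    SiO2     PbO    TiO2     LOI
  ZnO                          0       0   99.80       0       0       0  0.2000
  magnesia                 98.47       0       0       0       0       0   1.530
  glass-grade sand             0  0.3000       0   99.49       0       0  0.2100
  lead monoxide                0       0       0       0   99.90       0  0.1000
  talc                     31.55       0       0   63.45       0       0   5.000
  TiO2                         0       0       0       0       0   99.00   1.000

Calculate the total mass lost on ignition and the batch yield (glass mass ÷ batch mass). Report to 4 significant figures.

LOI loss = 13.78 pbw; glass = 1077 pbw; yield = 98.74%

In-progress results are printed rounded to four significant figures across the worked steps. All arithmetic runs at full precision throughout; exactly one rounding is applied to every reported result; all derived quantities are re-derived using the weight values on 1077 pbw of glass at exact precision (glass mass, the totals, the yield, LOI, six oxide percentages), precisely as stated by the problem or answer text.
Each material's LOI contribution:
  ZnO: 61.50 × 0.002000 = 0.1230 pbw
  magnesia: 103.6 × 0.01530 = 1.585 pbw
  glass-grade sand: 270.4 × 0.002100 = 0.5678 pbw
  lead monoxide: 215.3 × 0.001000 = 0.2153 pbw
  talc: 172.4 × 0.05000 = 8.620 pbw
  TiO2: 267.1 × 0.01000 = 2.671 pbw
Total LOI = 13.78 pbw
Glass = batch − LOI = 1090 − 13.78 = 1077 pbw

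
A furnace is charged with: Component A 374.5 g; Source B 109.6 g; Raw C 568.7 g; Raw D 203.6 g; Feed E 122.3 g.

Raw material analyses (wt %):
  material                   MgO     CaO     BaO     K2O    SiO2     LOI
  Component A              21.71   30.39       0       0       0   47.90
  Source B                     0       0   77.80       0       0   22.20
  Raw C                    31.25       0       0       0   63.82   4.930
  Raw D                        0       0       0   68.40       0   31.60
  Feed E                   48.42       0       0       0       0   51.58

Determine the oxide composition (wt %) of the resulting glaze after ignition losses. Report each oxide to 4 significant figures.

The whole derivation carries full float precision through every step. Mid-chain values are shown (rounded to 4 significant digits) alongside each step; each reported result takes just one rounding; derived quantities are carried in exact precision (ignition loss, the totals, the five compositions, yield, glass mass) from the weighed amounts per 1020 g of glass, as quoted within question or answer.
What the batch supplies per oxide:
  MgO: 374.5·0.2171 + 568.7·0.3125 + 122.3·0.4842 = 318.2 g
  CaO: 374.5·0.3039 = 113.8 g
  BaO: 109.6·0.7780 = 85.27 g
  K2O: 203.6·0.6840 = 139.3 g
  SiO2: 568.7·0.6382 = 362.9 g
LOI: 374.5·0.4790 + 109.6·0.2220 + 568.7·0.04930 + 203.6·0.3160 + 122.3·0.5158 = 359.2 g
The glass mass, total less LOI, = 1379 − 359.2 = 1020 g (equal to the oxide-mass sum)
percent share: oxide ÷ glass, ×100

Glass mass = 1020 g (batch 1379 − LOI 359.2).
Composition: MgO 31.21%, CaO 11.16%, BaO 8.364%, K2O 13.66%, SiO2 35.60%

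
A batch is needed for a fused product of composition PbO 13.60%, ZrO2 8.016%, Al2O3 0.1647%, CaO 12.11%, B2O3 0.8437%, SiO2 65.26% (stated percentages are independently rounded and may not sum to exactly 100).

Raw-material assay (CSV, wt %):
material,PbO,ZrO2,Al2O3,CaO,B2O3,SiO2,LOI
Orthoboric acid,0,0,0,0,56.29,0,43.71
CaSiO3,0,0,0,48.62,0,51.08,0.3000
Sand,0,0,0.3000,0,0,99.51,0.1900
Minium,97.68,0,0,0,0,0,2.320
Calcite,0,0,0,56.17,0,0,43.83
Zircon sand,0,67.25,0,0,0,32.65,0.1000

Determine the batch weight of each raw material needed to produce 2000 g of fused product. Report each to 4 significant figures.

Batch per 2000 g fused product:
  Orthoboric acid: 29.98 g
  CaSiO3: 263.8 g
  Sand: 1098 g
  Minium: 278.5 g
  Calcite: 202.9 g
  Zircon sand: 238.4 g
Total batch = 2112 g; LOI loss = 111.6 g; yield = 94.71%

Mid-chain values are shown rounded off to 4 significant figures across the worked steps — every computation carries full float precision through every step. Exactly one rounding lands on each reported figure. The derived quantities are carried from the weighed amounts per 2000 g of glass in full precision (ignition loss, glass mass, the six compositions, the yield, the totals) exactly as printed in the problem or the answer.
The oxide mass targets at 2000 g fused product:
  PbO: 13.60% × 2000 = 272.0 g
  ZrO2: 8.016% × 2000 = 160.3 g
  Al2O3: 0.1647% × 2000 = 3.294 g
  CaO: 12.11% × 2000 = 242.2 g
  B2O3: 0.8437% × 2000 = 16.87 g
  SiO2: 65.26% × 2000 = 1305 g
Sums-versus-targets review working from each reported weight, at the basis given (summed amounts equal target values up to rounding of the answer):
  PbO: 278.5·0.9768 = 272.0 g (target 272.0 g)
  ZrO2: 238.4·0.6725 = 160.3 g (target 160.3 g)
  Al2O3: 1098·0.003000 = 3.294 g (target 3.294 g)
  CaO: 263.8·0.4862 + 202.9·0.5617 = 242.2 g (target 242.2 g)
  B2O3: 29.98·0.5629 = 16.88 g (target 16.87 g)
  SiO2: 263.8·0.5108 + 1098·0.9951 + 238.4·0.3265 = 1305 g (target 1305 g)
Auditing the glass mass value: whole batch net of LOI = 2000 g (summing oxide targets gives 2000 g; with the basis standing at 2000 g — any gap is answer rounding).
Total batch = Σ batch = 2112 g; loss to ignition Σ batch·LOI = 111.6 g; yield, glass over the total, = 94.71%.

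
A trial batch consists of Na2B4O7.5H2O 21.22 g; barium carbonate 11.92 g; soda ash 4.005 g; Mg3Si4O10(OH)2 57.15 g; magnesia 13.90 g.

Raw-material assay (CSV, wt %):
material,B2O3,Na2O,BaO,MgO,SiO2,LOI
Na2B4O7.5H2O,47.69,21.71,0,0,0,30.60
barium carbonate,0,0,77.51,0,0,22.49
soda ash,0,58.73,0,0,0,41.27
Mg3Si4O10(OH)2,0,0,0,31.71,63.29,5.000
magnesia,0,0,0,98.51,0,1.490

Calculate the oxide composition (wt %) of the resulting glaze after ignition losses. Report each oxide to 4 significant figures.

Glass mass = 94.30 g (batch 108.2 − LOI 13.89).
Composition: B2O3 10.73%, Na2O 7.379%, BaO 9.797%, MgO 33.74%, SiO2 38.36%

Values along the way are shown, rounded to 4 significant figures, between the steps; the whole derivation holds full float precision from first step to last; every reported result is rounded once only — derived quantities are rebuilt in full float precision (net glass mass, yield, five oxide percentages, ignition loss, totals) from the batch weights per 94.30 g of glass, exactly as printed in problem or answer.
Oxide-by-oxide delivered mass:
  B2O3: 21.22·0.4769 = 10.12 g
  Na2O: 21.22·0.2171 + 4.005·0.5873 = 6.959 g
  BaO: 11.92·0.7751 = 9.239 g
  MgO: 57.15·0.3171 + 13.90·0.9851 = 31.82 g
  SiO2: 57.15·0.6329 = 36.17 g
LOI: 21.22·0.3060 + 11.92·0.2249 + 4.005·0.4127 + 57.15·0.05000 + 13.90·0.01490 = 13.89 g
Glass mass = batch − LOI = 108.2 − 13.89 = 94.30 g (equal to the oxide-mass sum)
percent share: oxide ÷ glass, ×100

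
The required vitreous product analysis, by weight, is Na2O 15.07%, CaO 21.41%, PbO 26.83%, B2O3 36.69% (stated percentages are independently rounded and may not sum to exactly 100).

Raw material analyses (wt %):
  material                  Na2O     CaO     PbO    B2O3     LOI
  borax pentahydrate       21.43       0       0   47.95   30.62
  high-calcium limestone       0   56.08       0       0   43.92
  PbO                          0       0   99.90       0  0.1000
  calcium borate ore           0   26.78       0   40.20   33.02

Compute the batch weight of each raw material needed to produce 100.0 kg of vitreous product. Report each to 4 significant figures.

Batch per 100.0 kg vitreous product:
  borax pentahydrate: 70.32 kg
  high-calcium limestone: 34.65 kg
  PbO: 26.86 kg
  calcium borate ore: 7.390 kg
Total batch = 139.2 kg; LOI loss = 39.22 kg; yield = 71.83%

Working values are printed, rounded to 4 significant figures, alongside each step — all internal work runs at exact precision through every step — every reported number takes exactly one rounding. The derived quantities (totals, four oxide percentages, LOI, the yield, net glass mass) are computed in full float precision from the batch weights per 100.0 kg of glass as written in the problem or the answer.
Oxide mass targets, per 100.0 kg vitreous product:
  Na2O: 15.07% × 100.0 = 15.07 kg
  CaO: 21.41% × 100.0 = 21.41 kg
  PbO: 26.83% × 100.0 = 26.83 kg
  B2O3: 36.69% × 100.0 = 36.69 kg
Mass-balance tally per oxide with the batch weights as given, on the stated basis (every target is met by its sum net of answer rounding effects):
  Na2O: 70.32·0.2143 = 15.07 kg (target 15.07 kg)
  CaO: 34.65·0.5608 + 7.390·0.2678 = 21.41 kg (target 21.41 kg)
  PbO: 26.86·0.9990 = 26.83 kg (target 26.83 kg)
  B2O3: 70.32·0.4795 + 7.390·0.4020 = 36.69 kg (target 36.69 kg)
Glass-mass closure: batch total minus LOI = 100.0 kg (summing oxide targets gives 100.0 kg; stated basis 100.0 kg — deltas are rounding alone).
Summing the batch: Σ batch = 139.2 kg; Σ batch·LOI gives LOI loss = 39.22 kg; yield, glass over the total, = 71.83%.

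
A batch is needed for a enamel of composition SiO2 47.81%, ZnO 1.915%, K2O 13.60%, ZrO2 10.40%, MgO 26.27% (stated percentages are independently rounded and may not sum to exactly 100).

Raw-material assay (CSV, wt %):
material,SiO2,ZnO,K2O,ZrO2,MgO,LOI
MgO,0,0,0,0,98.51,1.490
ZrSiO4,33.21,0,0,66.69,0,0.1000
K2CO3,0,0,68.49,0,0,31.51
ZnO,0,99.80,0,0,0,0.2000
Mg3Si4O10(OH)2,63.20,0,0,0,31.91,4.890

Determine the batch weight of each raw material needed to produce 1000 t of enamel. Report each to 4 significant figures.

Batch per 1000 t enamel:
  MgO: 48.17 t
  ZrSiO4: 155.9 t
  K2CO3: 198.6 t
  ZnO: 19.19 t
  Mg3Si4O10(OH)2: 674.5 t
Total batch = 1096 t; LOI loss = 96.47 t; yield = 91.20%

In-progress results are shown (rounded to 4 significant figures) in the printout — the working math runs at full precision in all steps — exactly one rounding goes into every reported value. The derived quantities (LOI, glass mass, the totals, five oxide percentages, the yield) are recomputed in full float precision using the weight values at 1000 t of glass, as set out in problem or answer.
Target oxide masses per 1000 t enamel:
  SiO2: 47.81% × 1000 = 478.1 t
  ZnO: 1.915% × 1000 = 19.15 t
  K2O: 13.60% × 1000 = 136.0 t
  ZrO2: 10.40% × 1000 = 104.0 t
  MgO: 26.27% × 1000 = 262.7 t
Verifying the oxide balance given the weights on record, relative to the basis at hand (target by target, the sums agree given rounding of the digits):
  SiO2: 155.9·0.3321 + 674.5·0.6320 = 478.1 t (target 478.1 t)
  ZnO: 19.19·0.9980 = 19.15 t (target 19.15 t)
  K2O: 198.6·0.6849 = 136.0 t (target 136.0 t)
  ZrO2: 155.9·0.6669 = 104.0 t (target 104.0 t)
  MgO: 48.17·0.9851 + 674.5·0.3191 = 262.7 t (target 262.7 t)
The glass-mass cross-check: whole batch net of LOI = 999.9 t (summing oxide targets gives 1000 t; against the stated basis, 1000 t — deltas are rounding alone).
Whole-batch sum: Σ batch = 1096 t; Σ batch·LOI gives LOI loss = 96.47 t; the yield ratio, glass ÷ batch: 91.20%.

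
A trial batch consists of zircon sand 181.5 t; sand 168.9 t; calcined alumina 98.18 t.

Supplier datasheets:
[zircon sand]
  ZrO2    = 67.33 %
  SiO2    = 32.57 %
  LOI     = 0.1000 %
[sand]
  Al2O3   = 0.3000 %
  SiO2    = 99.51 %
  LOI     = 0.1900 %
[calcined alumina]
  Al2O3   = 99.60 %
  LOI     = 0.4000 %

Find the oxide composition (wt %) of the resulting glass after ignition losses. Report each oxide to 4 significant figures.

Glass mass = 447.7 t (batch 448.6 − LOI 0.8951).
Composition: Al2O3 21.96%, ZrO2 27.30%, SiO2 50.75%

Values along the way appear with 4-significant-digit rounding within the worked lines — all arithmetic maintains full float precision at each step; every reported result is rounded once only — derived quantities, which include glass mass, LOI, the yield, totals, three oxide percentages, are recomputed at exact precision, as set out in either problem or answer, starting from the weights on 447.7 t of glass.
Mass of each oxide from the mix:
  Al2O3: 168.9·0.003000 + 98.18·0.9960 = 98.29 t
  ZrO2: 181.5·0.6733 = 122.2 t
  SiO2: 181.5·0.3257 + 168.9·0.9951 = 227.2 t
LOI: 181.5·0.001000 + 168.9·0.001900 + 98.18·0.004000 = 0.8951 t
Glass = total batch minus LOI = 448.6 − 0.8951 = 447.7 t (matching Σ of the oxides)
each oxide over glass, ×100, is wt %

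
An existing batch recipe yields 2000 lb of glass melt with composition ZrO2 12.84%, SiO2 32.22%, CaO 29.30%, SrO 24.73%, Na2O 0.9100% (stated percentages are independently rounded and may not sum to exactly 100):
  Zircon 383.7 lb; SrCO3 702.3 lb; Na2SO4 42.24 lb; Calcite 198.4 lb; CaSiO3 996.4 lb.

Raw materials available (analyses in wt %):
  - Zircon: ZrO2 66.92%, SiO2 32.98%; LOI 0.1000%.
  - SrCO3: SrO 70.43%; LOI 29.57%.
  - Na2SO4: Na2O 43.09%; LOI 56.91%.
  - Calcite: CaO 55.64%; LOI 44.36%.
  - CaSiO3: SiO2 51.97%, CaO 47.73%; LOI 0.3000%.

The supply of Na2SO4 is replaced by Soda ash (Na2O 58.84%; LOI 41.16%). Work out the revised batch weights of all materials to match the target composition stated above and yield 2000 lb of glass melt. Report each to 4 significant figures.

Revised batch per 2000 lb glass melt:
  Zircon: 383.7 lb
  SrCO3: 702.3 lb
  Soda ash: 30.93 lb
  Calcite: 198.4 lb
  CaSiO3: 996.4 lb
Total batch = 2312 lb; LOI loss = 311.8 lb

Values along the way appear rounded to 4 significant digits alongside each step; all arithmetic carries full float precision throughout — each reported value is rounded exactly once. Derived quantities, including totals, the five compositions, the yield, glass mass, ignition loss, are carried starting from the weights on 2000 lb of glass at full precision, exactly as printed in question or answer.
Oxide-by-oxide targets in 2000 lb glass melt:
  ZrO2: 12.84% × 2000 = 256.8 lb
  SiO2: 32.22% × 2000 = 644.4 lb
  CaO: 29.30% × 2000 = 586.0 lb
  SrO: 24.73% × 2000 = 494.6 lb
  Na2O: 0.9100% × 2000 = 18.20 lb
Mass-balance tally per oxide given the weights on record, under the basis named above (every target is met by its sum inside rounding margins):
  ZrO2: 383.7·0.6692 = 256.8 lb (target 256.8 lb)
  SiO2: 383.7·0.3298 + 996.4·0.5197 = 644.4 lb (target 644.4 lb)
  CaO: 198.4·0.5564 + 996.4·0.4773 = 586.0 lb (target 586.0 lb)
  SrO: 702.3·0.7043 = 494.6 lb (target 494.6 lb)
  Na2O: 30.93·0.5884 = 18.20 lb (target 18.20 lb)
Mass balance on the glass: batch Σ − ignition loss = 2000 lb (the Σ of target masses is 2000 lb; the stated basis being 2000 lb — any gap is answer rounding).
Adding the batch up: Σ batch = 2312 lb; ignition loss, Σ(batch × LOI) = 311.8 lb; yield, glass over the total, = 86.51%.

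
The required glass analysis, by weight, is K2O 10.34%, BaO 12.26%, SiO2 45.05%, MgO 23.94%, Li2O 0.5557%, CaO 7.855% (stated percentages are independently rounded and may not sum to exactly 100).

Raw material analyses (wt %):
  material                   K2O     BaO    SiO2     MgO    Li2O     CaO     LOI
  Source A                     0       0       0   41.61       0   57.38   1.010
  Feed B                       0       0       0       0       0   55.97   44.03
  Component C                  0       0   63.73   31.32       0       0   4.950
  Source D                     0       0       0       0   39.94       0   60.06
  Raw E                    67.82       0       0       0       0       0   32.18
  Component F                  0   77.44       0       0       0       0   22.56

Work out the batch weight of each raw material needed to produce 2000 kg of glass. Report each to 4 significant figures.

Working values are printed rounded to four significant figures within the worked lines; the whole derivation runs at full precision at all times; each reported result is rounded a single time — the derived quantities (totals, the six compositions, yield, LOI, glass mass) are recomputed from the weighed amounts per 2000 kg of glass in exact precision as quoted within either problem or answer.
Per-oxide target masses for 2000 kg glass:
  K2O: 10.34% × 2000 = 206.8 kg
  BaO: 12.26% × 2000 = 245.2 kg
  SiO2: 45.05% × 2000 = 901.0 kg
  MgO: 23.94% × 2000 = 478.8 kg
  Li2O: 0.5557% × 2000 = 11.11 kg
  CaO: 7.855% × 2000 = 157.1 kg
Per-oxide balance check applying the batch weights above, at the basis given (sums match the target masses modulo rounding of the values):
  K2O: 304.9·0.6782 = 206.8 kg (target 206.8 kg)
  BaO: 316.6·0.7744 = 245.2 kg (target 245.2 kg)
  SiO2: 1414·0.6373 = 901.1 kg (target 901.0 kg)
  MgO: 86.53·0.4161 + 1414·0.3132 = 478.9 kg (target 478.8 kg)
  Li2O: 27.83·0.3994 = 11.12 kg (target 11.11 kg)
  CaO: 86.53·0.5738 + 192.0·0.5597 = 157.1 kg (target 157.1 kg)
Consistency of the glass mass: net batch after ignition = 2000 kg (summing oxide targets gives 2000 kg; with the basis standing at 2000 kg — deltas are rounding alone).
Adding the batch up: Σ batch = 2342 kg; ignition loss, Σ(batch × LOI) = 341.7 kg; as yield: glass ÷ batch → 85.41%.

Batch per 2000 kg glass:
  Source A: 86.53 kg
  Feed B: 192.0 kg
  Component C: 1414 kg
  Source D: 27.83 kg
  Raw E: 304.9 kg
  Component F: 316.6 kg
Total batch = 2342 kg; LOI loss = 341.7 kg; yield = 85.41%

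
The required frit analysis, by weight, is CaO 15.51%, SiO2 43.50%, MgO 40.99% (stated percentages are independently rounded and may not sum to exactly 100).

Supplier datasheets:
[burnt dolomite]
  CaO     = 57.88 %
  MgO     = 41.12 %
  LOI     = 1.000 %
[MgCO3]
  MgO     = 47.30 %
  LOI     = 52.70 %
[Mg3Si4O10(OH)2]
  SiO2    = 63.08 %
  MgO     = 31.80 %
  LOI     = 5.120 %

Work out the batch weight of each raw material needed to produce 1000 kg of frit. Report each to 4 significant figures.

Batch per 1000 kg frit:
  burnt dolomite: 268.0 kg
  MgCO3: 170.0 kg
  Mg3Si4O10(OH)2: 689.6 kg
Total batch = 1128 kg; LOI loss = 127.6 kg; yield = 88.69%

All arithmetic runs at full precision throughout; the intermediate values are shown, rounded to four significant figures, within the worked lines — each reported number is rounded exactly once. The derived quantities are carried in exact precision (yield, glass mass, LOI, three oxide percentages, the totals) from the batch weights at 1000 kg of glass as they appear in the problem or the answer.
Oxide-by-oxide targets in 1000 kg frit:
  CaO: 15.51% × 1000 = 155.1 kg
  SiO2: 43.50% × 1000 = 435.0 kg
  MgO: 40.99% × 1000 = 409.9 kg
Mass-balance tally per oxide using the reported weights, for the quoted basis mass (each sum matches its target mass once rounding is allowed for):
  CaO: 268.0·0.5788 = 155.1 kg (target 155.1 kg)
  SiO2: 689.6·0.6308 = 435.0 kg (target 435.0 kg)
  MgO: 268.0·0.4112 + 170.0·0.4730 + 689.6·0.3180 = 409.9 kg (target 409.9 kg)
Consistency of the glass mass: total batch − LOI = 1000 kg (per-oxide target masses sum to 1000 kg; stated basis 1000 kg — a pure rounding effect).
Batch total: Σ batch = 1128 kg; ignition loss, Σ(batch × LOI) = 127.6 kg; yield: glass divided by total = 88.69%.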